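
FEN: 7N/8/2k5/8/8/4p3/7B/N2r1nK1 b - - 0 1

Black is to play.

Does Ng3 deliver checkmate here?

After Ng3: white king on g1; in check: yes, from the black rook on d1.
White has 1 legal reply: Kg2.
In check but a legal move exists → not checkmate.

no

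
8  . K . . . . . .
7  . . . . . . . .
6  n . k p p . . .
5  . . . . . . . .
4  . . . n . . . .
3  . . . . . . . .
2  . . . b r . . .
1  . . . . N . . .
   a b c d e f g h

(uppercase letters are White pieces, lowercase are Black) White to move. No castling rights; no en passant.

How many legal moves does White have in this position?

3

White to move; king on b8.
In check: yes, from the black knight on a6.
Legal moves: Kc8, Ka8, Ka7.
Count: 3.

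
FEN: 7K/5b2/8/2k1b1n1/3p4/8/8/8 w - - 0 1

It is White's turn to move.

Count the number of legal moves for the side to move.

0

White to move; king on h8.
In check: yes, from the black bishop on e5.
Legal moves: none.
Count: 0.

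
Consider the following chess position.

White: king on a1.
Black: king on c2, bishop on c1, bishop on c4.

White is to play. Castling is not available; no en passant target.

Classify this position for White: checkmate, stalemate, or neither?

stalemate

White to move; white king on a1.
In check: no.
King squares — b1: attacked by Kc2; a2: attacked by Bc4; b2: attacked by Bc1.
Legal moves for White: none.
Not in check and no legal moves → stalemate.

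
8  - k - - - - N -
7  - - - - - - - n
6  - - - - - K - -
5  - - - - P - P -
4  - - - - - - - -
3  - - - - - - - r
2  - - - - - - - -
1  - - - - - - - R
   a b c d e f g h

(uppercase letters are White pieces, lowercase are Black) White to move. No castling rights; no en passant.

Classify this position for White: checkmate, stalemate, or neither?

White to move; white king on f6.
In check: yes, from the black knight on h7.
King squares — e5: own pawn; f5: available; g5: own pawn; e6: available; g6: available; e7: available; f7: available; g7: available.
Legal moves for White: Kg7, Kf7, Ke7, Kg6, Ke6, Kf5.
White is in check but has 6 legal moves → neither.

neither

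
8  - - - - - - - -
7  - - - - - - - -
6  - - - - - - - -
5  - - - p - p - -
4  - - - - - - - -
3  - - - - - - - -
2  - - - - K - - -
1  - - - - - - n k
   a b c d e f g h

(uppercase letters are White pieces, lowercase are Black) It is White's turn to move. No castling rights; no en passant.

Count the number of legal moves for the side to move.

White to move; king on e2.
In check: yes, from the black knight on g1.
Legal moves: Ke3, Kd3, Kf2, Kd2, Kf1, Ke1, Kd1.
Count: 7.

7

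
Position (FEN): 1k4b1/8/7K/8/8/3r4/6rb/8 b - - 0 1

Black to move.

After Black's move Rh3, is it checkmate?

After Rh3: white king on h6; in check: yes, from the black rook on h3.
King squares — g5: attacked by Rg2; h5: attacked by Rh3; g6: attacked by Rg2; g7: attacked by Rg2; h7: attacked by Rh3.
White has no legal moves → checkmate.

yes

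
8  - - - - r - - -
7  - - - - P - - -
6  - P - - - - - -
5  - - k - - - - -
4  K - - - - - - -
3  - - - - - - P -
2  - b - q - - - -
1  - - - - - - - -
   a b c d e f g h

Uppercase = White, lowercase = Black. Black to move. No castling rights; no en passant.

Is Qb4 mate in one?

After Qb4: white king on a4; in check: yes, from the black queen on b4.
King squares — a3: attacked by Bb2; b3: attacked by Qb4; b4: attacked by Kc5; a5: attacked by Qb4; b5: attacked by Qb4.
White has no legal moves → checkmate.

yes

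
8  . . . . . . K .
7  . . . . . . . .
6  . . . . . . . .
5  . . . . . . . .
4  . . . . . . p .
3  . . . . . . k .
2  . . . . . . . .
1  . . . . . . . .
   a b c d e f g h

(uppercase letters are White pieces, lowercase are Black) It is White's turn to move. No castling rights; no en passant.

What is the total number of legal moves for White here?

5

White to move; king on g8.
In check: no.
Legal moves: Kh8, Kf8, Kh7, Kg7, Kf7.
Count: 5.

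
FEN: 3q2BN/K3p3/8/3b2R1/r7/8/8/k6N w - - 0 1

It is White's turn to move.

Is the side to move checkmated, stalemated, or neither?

White to move; white king on a7.
In check: yes, from the black rook on a4.
King squares — a6: attacked by Ra4; b6: attacked by Qd8; b7: attacked by Bd5; a8: attacked by Ra4; b8: attacked by Qd8.
Legal moves for White: none.
In check with no legal moves → checkmate.

checkmate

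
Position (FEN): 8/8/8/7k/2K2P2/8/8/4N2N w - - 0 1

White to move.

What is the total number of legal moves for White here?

White to move; king on c4.
In check: no.
Legal moves: Kd5, Kc5, Kb5, Kd4, Kb4, Kd3, Kc3, Kb3, Ng3+, Nf2, Nf3, Nd3, Ng2, Nc2, f5.
Count: 15.

15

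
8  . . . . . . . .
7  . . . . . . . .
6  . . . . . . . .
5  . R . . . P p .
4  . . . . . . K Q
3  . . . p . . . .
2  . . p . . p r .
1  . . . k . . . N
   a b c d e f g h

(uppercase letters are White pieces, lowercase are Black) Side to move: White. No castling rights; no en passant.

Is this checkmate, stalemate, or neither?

White to move; white king on g4.
In check: yes, from the black rook on g2.
King squares — f3: available; g3: attacked by Rg2; h3: available; f4: attacked by Pg5; h4: own queen; f5: own pawn; g5: attacked by Rg2; h5: available.
Legal moves for White: Kh5, Kh3, Kf3, Qg3, Ng3.
White is in check but has 5 legal moves → neither.

neither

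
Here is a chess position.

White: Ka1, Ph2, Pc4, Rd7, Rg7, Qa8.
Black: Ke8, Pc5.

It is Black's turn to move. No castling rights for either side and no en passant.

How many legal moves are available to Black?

0

Black to move; king on e8.
In check: yes, from the white queen on a8.
Legal moves: none.
Count: 0.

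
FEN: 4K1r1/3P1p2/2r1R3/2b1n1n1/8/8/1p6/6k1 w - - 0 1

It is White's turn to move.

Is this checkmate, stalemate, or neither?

checkmate

White to move; white king on e8.
In check: yes, from the black rook on g8.
King squares — d7: own pawn; e7: attacked by Bc5; f7: attacked by Ne5; d8: attacked by Rg8; f8: attacked by Bc5.
Legal moves for White: none.
In check with no legal moves → checkmate.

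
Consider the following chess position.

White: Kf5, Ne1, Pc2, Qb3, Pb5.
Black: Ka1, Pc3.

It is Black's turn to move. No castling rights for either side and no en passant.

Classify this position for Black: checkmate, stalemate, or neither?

Black to move; black king on a1.
In check: no.
King squares — b1: attacked by Qb3; a2: attacked by Qb3; b2: attacked by Qb3.
Legal moves for Black: none.
Not in check and no legal moves → stalemate.

stalemate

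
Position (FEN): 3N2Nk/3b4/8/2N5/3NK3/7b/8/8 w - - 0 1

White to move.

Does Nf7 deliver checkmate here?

After Nf7: black king on h8; in check: yes, from the white knight on f7.
Black has 3 legal replies: Kxg8, Kh7, Kg7.
In check but a legal move exists → not checkmate.

no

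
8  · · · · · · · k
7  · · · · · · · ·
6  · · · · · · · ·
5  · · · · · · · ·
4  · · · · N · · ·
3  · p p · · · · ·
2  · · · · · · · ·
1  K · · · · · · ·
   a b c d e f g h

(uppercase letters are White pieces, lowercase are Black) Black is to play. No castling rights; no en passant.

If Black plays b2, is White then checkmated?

no

After b2: white king on a1; in check: yes, from the black pawn on b2.
White has 2 legal replies: Ka2, Kb1.
In check but a legal move exists → not checkmate.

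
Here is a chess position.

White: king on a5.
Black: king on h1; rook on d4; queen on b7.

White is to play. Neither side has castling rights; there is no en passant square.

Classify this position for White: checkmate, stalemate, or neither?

stalemate

White to move; white king on a5.
In check: no.
King squares — a4: attacked by Rd4; b4: attacked by Rd4; b5: attacked by Qb7; a6: attacked by Qb7; b6: attacked by Qb7.
Legal moves for White: none.
Not in check and no legal moves → stalemate.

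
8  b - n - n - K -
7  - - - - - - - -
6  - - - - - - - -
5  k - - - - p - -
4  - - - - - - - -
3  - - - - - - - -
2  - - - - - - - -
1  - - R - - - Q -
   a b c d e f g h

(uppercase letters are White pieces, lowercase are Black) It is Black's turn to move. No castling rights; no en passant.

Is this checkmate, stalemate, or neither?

Black to move; black king on a5.
In check: no.
Legal moves for Black include: Ng7, Nc7, Nf6+, Ned6, Ne7+, Na7, Ncd6, Nb6, Bb7, Bc6, Bd5+, Be4, Bf3, Bg2, Bh1, Ka6, Kb5, Kb4, ... (list truncated; more exist).
Black has legal moves and is not in check → neither.

neither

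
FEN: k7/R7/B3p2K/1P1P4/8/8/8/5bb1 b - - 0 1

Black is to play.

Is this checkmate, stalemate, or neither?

Black to move; black king on a8.
In check: yes, from the white rook on a7.
King squares — a7: available; b7: attacked by Ba6; b8: available.
Legal moves for Black: Kb8, Kxa7, Bxa7.
Black is in check but has 3 legal moves → neither.

neither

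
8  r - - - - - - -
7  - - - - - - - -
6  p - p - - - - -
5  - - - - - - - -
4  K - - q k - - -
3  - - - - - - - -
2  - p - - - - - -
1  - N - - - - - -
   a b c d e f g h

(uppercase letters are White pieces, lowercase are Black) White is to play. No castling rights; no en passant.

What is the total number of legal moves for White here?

White to move; king on a4.
In check: yes, from the black queen on d4.
Legal moves: Ka5, Kb3, Ka3.
Count: 3.

3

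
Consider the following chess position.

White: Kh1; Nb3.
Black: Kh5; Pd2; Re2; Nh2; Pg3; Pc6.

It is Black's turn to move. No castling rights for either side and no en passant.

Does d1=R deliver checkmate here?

yes

After d1=R: white king on h1; in check: yes, from the black rook on d1.
King squares — g1: attacked by Rd1; g2: attacked by Re2; h2: attacked by Re2.
White has no legal moves → checkmate.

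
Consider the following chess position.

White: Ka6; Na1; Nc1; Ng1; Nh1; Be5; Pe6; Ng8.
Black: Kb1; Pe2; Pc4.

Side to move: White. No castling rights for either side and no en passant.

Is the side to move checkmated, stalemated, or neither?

White to move; white king on a6.
In check: no.
Legal moves for White include: Ne7, Nh6, Nf6, Kb7, Ka7, Kb6, Kb5, Ka5, Bh8, Bb8, Bg7, Bc7, Bf6, Bd6, Bf4, Bd4, Bg3, Bc3, ... (list truncated; more exist).
White has legal moves and is not in check → neither.

neither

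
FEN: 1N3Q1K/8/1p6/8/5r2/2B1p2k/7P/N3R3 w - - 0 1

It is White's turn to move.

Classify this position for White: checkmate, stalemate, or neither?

White to move; white king on h8.
In check: no.
Legal moves for White include: Kg8, Kh7, Kg7, Qg8, Qe8, Qd8, Qc8+, Qg7, Qf7, Qe7, Qh6+, Qf6, Qd6, Qf5+, Qc5, Qxf4, Qb4, Qa3, ... (list truncated; more exist).
White has legal moves and is not in check → neither.

neither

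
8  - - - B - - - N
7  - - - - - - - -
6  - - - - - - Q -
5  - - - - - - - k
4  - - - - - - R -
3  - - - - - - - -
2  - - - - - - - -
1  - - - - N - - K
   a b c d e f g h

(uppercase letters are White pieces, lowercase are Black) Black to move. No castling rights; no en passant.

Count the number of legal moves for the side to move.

0

Black to move; king on h5.
In check: yes, from the white queen on g6.
Legal moves: none.
Count: 0.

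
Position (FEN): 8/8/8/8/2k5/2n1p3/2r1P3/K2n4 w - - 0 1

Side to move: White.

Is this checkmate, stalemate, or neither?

White to move; white king on a1.
In check: no.
King squares — b1: attacked by Nc3; a2: attacked by Rc2; b2: attacked by Nd1.
Legal moves for White: none.
Not in check and no legal moves → stalemate.

stalemate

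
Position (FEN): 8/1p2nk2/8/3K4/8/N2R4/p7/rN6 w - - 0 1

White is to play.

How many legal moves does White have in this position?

White to move; king on d5.
In check: yes, from the black knight on e7.
Legal moves: Kd6, Ke5, Kc5, Ke4, Kd4, Kc4.
Count: 6.

6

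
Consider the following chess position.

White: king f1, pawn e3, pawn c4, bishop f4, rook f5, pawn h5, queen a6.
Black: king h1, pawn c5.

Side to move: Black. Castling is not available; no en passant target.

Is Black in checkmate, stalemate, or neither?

stalemate

Black to move; black king on h1.
In check: no.
King squares — g1: attacked by Kf1; g2: attacked by Kf1; h2: attacked by Bf4.
Legal moves for Black: none.
Not in check and no legal moves → stalemate.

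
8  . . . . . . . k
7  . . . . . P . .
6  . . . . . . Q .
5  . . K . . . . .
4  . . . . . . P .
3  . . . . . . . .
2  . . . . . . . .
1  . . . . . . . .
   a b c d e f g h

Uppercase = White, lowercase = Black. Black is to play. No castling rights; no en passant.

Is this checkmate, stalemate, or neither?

Black to move; black king on h8.
In check: no.
King squares — g7: attacked by Qg6; h7: attacked by Qg6; g8: attacked by Qg6.
Legal moves for Black: none.
Not in check and no legal moves → stalemate.

stalemate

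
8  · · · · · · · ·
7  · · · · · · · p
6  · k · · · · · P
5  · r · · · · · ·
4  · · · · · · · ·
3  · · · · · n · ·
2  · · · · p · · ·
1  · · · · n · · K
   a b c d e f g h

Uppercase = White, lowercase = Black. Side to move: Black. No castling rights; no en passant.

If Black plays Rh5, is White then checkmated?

yes

After Rh5: white king on h1; in check: yes, from the black rook on h5.
King squares — g1: attacked by Nf3; g2: attacked by Ne1; h2: attacked by Nf3.
White has no legal moves → checkmate.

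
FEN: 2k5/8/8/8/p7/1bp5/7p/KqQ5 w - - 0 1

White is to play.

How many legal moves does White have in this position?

White to move; king on a1.
In check: yes, from the black queen on b1.
Legal moves: Kxb1, Qxb1.
Count: 2.

2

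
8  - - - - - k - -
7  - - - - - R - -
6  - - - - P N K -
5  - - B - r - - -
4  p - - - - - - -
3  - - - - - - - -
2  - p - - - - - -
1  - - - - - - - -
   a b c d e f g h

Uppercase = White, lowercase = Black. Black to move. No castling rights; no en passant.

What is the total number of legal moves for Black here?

0

Black to move; king on f8.
In check: yes, from the white bishop on c5 and the white rook on f7.
Legal moves: none.
Count: 0.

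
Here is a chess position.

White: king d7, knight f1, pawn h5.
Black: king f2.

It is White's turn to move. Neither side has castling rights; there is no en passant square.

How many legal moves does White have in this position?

White to move; king on d7.
In check: no.
Legal moves: Ke8, Kd8, Kc8, Ke7, Kc7, Ke6, Kd6, Kc6, Ng3, Ne3, Nh2, Nd2, h6.
Count: 13.

13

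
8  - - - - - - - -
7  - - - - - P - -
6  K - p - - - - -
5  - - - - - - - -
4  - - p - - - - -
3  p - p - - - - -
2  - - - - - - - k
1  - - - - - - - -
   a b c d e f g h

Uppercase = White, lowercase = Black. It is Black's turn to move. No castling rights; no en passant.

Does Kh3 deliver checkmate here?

no

After Kh3: white king on a6; in check: no.
White is not in check, so this cannot be checkmate.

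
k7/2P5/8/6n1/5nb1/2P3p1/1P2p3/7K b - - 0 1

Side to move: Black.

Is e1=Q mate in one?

After e1=Q: white king on h1; in check: yes, from the black queen on e1.
King squares — g1: attacked by Qe1; g2: attacked by Nf4; h2: attacked by Pg3.
White has no legal moves → checkmate.

yes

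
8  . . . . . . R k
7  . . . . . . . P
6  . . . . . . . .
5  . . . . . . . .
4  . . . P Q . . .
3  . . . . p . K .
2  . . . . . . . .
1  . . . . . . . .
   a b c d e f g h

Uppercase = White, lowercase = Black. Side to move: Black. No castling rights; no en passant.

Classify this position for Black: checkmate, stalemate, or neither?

checkmate

Black to move; black king on h8.
In check: yes, from the white rook on g8.
King squares — g7: attacked by Rg8; h7: attacked by Qe4; g8: attacked by Ph7.
Legal moves for Black: none.
In check with no legal moves → checkmate.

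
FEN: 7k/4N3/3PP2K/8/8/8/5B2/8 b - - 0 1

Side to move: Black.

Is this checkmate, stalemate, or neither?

Black to move; black king on h8.
In check: no.
King squares — g7: attacked by Kh6; h7: attacked by Kh6; g8: attacked by Ne7.
Legal moves for Black: none.
Not in check and no legal moves → stalemate.

stalemate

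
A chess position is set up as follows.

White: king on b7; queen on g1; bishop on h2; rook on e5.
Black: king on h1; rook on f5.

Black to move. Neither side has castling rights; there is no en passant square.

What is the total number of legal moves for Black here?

0

Black to move; king on h1.
In check: yes, from the white queen on g1.
Legal moves: none.
Count: 0.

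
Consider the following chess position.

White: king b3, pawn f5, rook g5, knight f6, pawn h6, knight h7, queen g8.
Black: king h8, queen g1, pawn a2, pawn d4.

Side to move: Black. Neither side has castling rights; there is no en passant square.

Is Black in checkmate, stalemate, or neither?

checkmate

Black to move; black king on h8.
In check: yes, from the white queen on g8.
King squares — g7: attacked by Rg5; h7: attacked by Nf6; g8: attacked by Rg5.
Legal moves for Black: none.
In check with no legal moves → checkmate.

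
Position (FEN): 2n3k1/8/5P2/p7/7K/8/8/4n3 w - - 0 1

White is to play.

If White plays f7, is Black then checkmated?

no

After f7: black king on g8; in check: yes, from the white pawn on f7.
Black has 5 legal replies: Kh8, Kf8, Kh7, Kg7, Kxf7.
In check but a legal move exists → not checkmate.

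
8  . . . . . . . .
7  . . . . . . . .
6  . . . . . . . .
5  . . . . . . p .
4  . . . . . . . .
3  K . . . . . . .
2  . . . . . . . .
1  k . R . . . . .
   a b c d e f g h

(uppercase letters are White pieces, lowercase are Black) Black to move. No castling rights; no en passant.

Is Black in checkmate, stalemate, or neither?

Black to move; black king on a1.
In check: yes, from the white rook on c1.
King squares — b1: attacked by Rc1; a2: attacked by Ka3; b2: attacked by Ka3.
Legal moves for Black: none.
In check with no legal moves → checkmate.

checkmate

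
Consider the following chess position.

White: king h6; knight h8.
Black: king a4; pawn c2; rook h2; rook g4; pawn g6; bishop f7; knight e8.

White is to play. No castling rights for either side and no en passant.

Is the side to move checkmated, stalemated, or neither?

checkmate

White to move; white king on h6.
In check: yes, from the black rook on h2.
King squares — g5: attacked by Rg4; h5: attacked by Rh2; g6: attacked by Rg4; g7: attacked by Ne8; h7: attacked by Rh2.
Legal moves for White: none.
In check with no legal moves → checkmate.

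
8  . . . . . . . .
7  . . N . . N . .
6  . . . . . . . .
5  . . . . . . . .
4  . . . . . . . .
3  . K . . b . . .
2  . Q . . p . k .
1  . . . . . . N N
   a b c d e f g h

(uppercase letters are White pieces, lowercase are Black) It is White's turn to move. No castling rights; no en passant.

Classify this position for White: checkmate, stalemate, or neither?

neither

White to move; white king on b3.
In check: no.
Legal moves for White include: Nh8, Nd8, Nh6, Nd6, Ng5, Ne5, Ne8, Na8, Ne6, Na6, Nd5, Nb5, Kc4, Kb4, Ka4, Kc3, Ka3, Kc2, ... (list truncated; more exist).
White has legal moves and is not in check → neither.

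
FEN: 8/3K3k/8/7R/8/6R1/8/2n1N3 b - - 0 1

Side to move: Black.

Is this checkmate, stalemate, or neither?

Black to move; black king on h7.
In check: yes, from the white rook on h5.
King squares — g6: attacked by Rg3; h6: attacked by Rh5; g7: attacked by Rg3; g8: attacked by Rg3; h8: attacked by Rh5.
Legal moves for Black: none.
In check with no legal moves → checkmate.

checkmate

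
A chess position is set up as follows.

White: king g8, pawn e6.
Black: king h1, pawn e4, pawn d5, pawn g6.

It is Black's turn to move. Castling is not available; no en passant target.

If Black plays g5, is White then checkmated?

no

After g5: white king on g8; in check: no.
White is not in check, so this cannot be checkmate.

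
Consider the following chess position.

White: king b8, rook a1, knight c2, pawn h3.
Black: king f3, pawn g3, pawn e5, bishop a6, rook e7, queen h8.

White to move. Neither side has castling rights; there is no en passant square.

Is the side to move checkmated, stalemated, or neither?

checkmate

White to move; white king on b8.
In check: yes, from the black queen on h8.
King squares — a7: attacked by Re7; b7: attacked by Ba6; c7: attacked by Re7; a8: attacked by Qh8; c8: attacked by Ba6.
Legal moves for White: none.
In check with no legal moves → checkmate.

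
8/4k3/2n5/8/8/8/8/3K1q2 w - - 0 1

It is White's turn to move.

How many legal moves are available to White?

White to move; king on d1.
In check: yes, from the black queen on f1.
Legal moves: Kd2, Kc2.
Count: 2.

2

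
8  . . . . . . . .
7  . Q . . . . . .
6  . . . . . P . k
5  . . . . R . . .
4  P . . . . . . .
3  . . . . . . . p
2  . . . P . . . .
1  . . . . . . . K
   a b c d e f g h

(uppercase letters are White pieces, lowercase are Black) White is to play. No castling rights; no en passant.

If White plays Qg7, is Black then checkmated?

yes

After Qg7: black king on h6; in check: yes, from the white queen on g7.
King squares — g5: attacked by Re5; h5: attacked by Re5; g6: attacked by Qg7; g7: attacked by Pf6; h7: attacked by Qg7.
Black has no legal moves → checkmate.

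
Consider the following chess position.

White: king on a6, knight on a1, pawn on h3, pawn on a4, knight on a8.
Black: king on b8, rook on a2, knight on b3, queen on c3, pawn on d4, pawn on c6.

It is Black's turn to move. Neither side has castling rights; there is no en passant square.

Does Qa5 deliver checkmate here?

After Qa5: white king on a6; in check: yes, from the black queen on a5.
King squares — a5: attacked by Nb3; b5: attacked by Qa5; b6: attacked by Qa5; a7: attacked by Qa5; b7: attacked by Kb8.
White has no legal moves → checkmate.

yes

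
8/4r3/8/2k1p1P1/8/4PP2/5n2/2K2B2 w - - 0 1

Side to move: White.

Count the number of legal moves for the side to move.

White to move; king on c1.
In check: no.
Legal moves: Ba6, Bb5, Bc4, Bh3, Bd3, Bg2, Be2, Kd2, Kc2, Kb2, Kb1, g6, f4, e4.
Count: 14.

14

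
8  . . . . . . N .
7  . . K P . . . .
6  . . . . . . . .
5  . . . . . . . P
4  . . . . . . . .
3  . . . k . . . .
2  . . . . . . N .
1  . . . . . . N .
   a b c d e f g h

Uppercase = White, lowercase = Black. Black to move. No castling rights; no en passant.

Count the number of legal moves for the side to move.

Black to move; king on d3.
In check: no.
Legal moves: Ke4, Kd4, Kc4, Kc3, Kd2, Kc2.
Count: 6.

6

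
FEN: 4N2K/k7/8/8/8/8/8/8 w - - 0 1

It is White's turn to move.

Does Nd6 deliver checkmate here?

After Nd6: black king on a7; in check: no.
Black is not in check, so this cannot be checkmate.

no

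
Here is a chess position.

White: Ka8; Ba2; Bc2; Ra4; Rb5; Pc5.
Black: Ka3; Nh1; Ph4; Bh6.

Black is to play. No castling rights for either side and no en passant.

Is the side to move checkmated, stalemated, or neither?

Black to move; black king on a3.
In check: yes, from the white rook on a4.
King squares — a2: attacked by Ra4; b2: attacked by Rb5; b3: attacked by Ba2; a4: attacked by Bc2; b4: attacked by Ra4.
Legal moves for Black: none.
In check with no legal moves → checkmate.

checkmate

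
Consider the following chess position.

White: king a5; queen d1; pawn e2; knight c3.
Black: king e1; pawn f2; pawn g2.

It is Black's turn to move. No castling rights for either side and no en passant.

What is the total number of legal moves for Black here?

Black to move; king on e1.
In check: yes, from the white queen on d1.
Legal moves: none.
Count: 0.

0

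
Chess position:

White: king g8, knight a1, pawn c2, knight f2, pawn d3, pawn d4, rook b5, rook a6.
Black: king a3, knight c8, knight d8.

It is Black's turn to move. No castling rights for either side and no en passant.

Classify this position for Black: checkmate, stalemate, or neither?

checkmate

Black to move; black king on a3.
In check: yes, from the white rook on a6.
King squares — a2: attacked by Ra6; b2: attacked by Rb5; b3: attacked by Na1; a4: attacked by Ra6; b4: attacked by Rb5.
Legal moves for Black: none.
In check with no legal moves → checkmate.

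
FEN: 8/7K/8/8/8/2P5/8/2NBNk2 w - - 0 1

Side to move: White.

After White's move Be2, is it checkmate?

After Be2: black king on f1; in check: yes, from the white bishop on e2.
Black has 3 legal replies: Kf2, Kg1, Kxe1.
In check but a legal move exists → not checkmate.

no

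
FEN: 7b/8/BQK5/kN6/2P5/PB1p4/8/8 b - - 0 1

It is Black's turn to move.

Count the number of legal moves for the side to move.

Black to move; king on a5.
In check: yes, from the white queen on b6.
Legal moves: none.
Count: 0.

0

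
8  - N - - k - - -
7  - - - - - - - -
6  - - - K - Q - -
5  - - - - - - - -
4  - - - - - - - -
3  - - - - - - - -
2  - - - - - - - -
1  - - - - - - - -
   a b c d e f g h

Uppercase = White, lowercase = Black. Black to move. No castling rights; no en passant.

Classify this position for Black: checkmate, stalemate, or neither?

Black to move; black king on e8.
In check: no.
King squares — d7: attacked by Kd6; e7: attacked by Kd6; f7: attacked by Qf6; d8: attacked by Qf6; f8: attacked by Qf6.
Legal moves for Black: none.
Not in check and no legal moves → stalemate.

stalemate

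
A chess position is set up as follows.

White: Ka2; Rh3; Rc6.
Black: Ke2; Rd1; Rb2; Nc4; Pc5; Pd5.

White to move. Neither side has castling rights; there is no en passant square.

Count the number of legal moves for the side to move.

0

White to move; king on a2.
In check: yes, from the black rook on b2.
Legal moves: none.
Count: 0.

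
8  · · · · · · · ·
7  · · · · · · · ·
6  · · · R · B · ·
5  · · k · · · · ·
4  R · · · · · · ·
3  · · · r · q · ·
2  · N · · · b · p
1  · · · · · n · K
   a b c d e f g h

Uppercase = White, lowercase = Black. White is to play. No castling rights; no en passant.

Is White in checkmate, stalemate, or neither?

checkmate

White to move; white king on h1.
In check: yes, from the black queen on f3.
King squares — g1: attacked by Bf2; g2: attacked by Qf3; h2: attacked by Nf1.
Legal moves for White: none.
In check with no legal moves → checkmate.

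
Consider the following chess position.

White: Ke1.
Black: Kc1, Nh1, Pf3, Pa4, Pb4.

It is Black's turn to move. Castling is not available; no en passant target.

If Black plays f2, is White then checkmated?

no

After f2: white king on e1; in check: yes, from the black pawn on f2.
White has 2 legal replies: Ke2, Kf1.
In check but a legal move exists → not checkmate.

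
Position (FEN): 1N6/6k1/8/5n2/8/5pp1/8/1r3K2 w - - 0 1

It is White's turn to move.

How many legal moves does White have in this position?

0

White to move; king on f1.
In check: yes, from the black rook on b1.
Legal moves: none.
Count: 0.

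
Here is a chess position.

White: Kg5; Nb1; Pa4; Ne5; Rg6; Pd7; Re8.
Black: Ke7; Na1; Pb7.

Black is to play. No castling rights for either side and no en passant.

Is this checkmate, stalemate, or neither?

checkmate

Black to move; black king on e7.
In check: yes, from the white rook on e8.
King squares — d6: attacked by Rg6; e6: attacked by Rg6; f6: attacked by Kg5; d7: attacked by Ne5; f7: attacked by Ne5; d8: attacked by Re8; e8: attacked by Pd7; f8: attacked by Re8.
Legal moves for Black: none.
In check with no legal moves → checkmate.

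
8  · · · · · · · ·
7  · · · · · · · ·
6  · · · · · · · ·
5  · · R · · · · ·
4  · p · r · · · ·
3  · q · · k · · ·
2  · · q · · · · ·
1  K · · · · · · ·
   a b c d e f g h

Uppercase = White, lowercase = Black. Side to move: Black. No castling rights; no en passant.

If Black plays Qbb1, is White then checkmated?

After Qbb1: white king on a1; in check: yes, from the black queen on b1.
King squares — b1: attacked by Qc2; a2: attacked by Qb1; b2: attacked by Qb1.
White has no legal moves → checkmate.

yes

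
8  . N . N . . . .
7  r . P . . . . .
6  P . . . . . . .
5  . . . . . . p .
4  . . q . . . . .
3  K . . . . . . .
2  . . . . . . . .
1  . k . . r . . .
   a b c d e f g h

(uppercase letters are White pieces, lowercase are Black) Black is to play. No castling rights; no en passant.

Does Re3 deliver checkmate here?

After Re3: white king on a3; in check: yes, from the black rook on e3.
King squares — a2: attacked by Kb1; b2: attacked by Kb1; b3: attacked by Re3; a4: attacked by Qc4; b4: attacked by Qc4.
White has no legal moves → checkmate.

yes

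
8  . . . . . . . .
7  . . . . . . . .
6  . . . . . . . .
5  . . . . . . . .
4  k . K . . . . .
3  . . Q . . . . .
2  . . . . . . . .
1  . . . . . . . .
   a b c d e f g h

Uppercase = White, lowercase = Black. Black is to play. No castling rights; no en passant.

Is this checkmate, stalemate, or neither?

stalemate

Black to move; black king on a4.
In check: no.
King squares — a3: attacked by Qc3; b3: attacked by Qc3; b4: attacked by Qc3; a5: attacked by Qc3; b5: attacked by Kc4.
Legal moves for Black: none.
Not in check and no legal moves → stalemate.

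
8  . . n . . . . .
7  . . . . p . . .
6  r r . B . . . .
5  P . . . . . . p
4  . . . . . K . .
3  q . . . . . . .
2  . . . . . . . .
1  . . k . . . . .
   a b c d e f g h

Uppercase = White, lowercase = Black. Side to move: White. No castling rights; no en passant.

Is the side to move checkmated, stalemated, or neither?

neither

White to move; white king on f4.
In check: no.
Legal moves for White: Bb8, Bxe7, Bc7, Be5, Bc5, Bb4, Bxa3+, Kg5, Kf5, Ke5, Ke4, axb6.
White has 12 legal moves and is not in check → neither.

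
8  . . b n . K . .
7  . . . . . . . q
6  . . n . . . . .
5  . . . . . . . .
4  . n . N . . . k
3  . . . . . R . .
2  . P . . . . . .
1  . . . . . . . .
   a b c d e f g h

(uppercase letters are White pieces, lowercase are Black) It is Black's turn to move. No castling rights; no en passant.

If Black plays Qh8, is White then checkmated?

yes

After Qh8: white king on f8; in check: yes, from the black queen on h8.
King squares — e7: attacked by Nc6; f7: attacked by Nd8; g7: attacked by Qh8; e8: attacked by Qh8; g8: attacked by Qh8.
White has no legal moves → checkmate.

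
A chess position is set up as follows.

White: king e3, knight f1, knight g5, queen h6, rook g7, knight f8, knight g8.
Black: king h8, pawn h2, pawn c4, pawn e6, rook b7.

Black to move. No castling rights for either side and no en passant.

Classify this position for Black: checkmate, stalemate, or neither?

checkmate

Black to move; black king on h8.
In check: yes, from the white queen on h6.
King squares — g7: attacked by Qh6; h7: attacked by Ng5; g8: attacked by Rg7.
Legal moves for Black: none.
In check with no legal moves → checkmate.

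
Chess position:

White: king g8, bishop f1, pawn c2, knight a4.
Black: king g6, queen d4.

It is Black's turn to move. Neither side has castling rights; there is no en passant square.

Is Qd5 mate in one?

After Qd5: white king on g8; in check: yes, from the black queen on d5.
White has 2 legal replies: Kh8, Kf8.
In check but a legal move exists → not checkmate.

no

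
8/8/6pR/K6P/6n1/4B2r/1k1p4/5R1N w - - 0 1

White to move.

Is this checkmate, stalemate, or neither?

White to move; white king on a5.
In check: no.
Legal moves for White include: Rh8, Rh7, Rxg6, Kb6, Ka6, Kb5, Kb4, Ka4, Ba7, Bb6, Bg5, Bc5, Bf4, Bd4+, Bf2, Bxd2, Bg1, Ng3, ... (list truncated; more exist).
White has legal moves and is not in check → neither.

neither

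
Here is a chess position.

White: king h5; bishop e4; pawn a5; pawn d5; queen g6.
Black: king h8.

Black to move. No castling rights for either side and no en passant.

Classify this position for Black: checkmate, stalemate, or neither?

stalemate

Black to move; black king on h8.
In check: no.
King squares — g7: attacked by Qg6; h7: attacked by Qg6; g8: attacked by Qg6.
Legal moves for Black: none.
Not in check and no legal moves → stalemate.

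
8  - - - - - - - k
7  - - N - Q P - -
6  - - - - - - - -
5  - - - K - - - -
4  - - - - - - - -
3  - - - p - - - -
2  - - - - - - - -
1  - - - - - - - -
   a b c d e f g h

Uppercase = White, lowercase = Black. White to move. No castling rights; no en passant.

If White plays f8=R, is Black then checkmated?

After f8=R: black king on h8; in check: yes, from the white rook on f8.
King squares — g7: attacked by Qe7; h7: attacked by Qe7; g8: attacked by Rf8.
Black has no legal moves → checkmate.

yes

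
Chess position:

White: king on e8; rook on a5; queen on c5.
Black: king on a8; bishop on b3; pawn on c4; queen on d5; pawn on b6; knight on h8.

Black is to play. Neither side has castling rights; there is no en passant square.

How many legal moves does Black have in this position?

Black to move; king on a8.
In check: yes, from the white rook on a5.
Legal moves: Kb8, Kb7, bxa5.
Count: 3.

3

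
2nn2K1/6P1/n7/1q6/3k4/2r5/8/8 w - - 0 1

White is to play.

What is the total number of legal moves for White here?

3

White to move; king on g8.
In check: no.
Legal moves: Kh8, Kf8, Kh7.
Count: 3.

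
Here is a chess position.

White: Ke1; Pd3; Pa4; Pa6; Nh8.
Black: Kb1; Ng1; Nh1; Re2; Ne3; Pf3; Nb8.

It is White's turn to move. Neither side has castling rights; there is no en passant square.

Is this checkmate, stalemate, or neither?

White to move; white king on e1.
In check: yes, from the black rook on e2.
King squares — d1: attacked by Ne3; f1: attacked by Ne3; d2: attacked by Re2; e2: attacked by Ng1; f2: attacked by Nh1.
Legal moves for White: none.
In check with no legal moves → checkmate.

checkmate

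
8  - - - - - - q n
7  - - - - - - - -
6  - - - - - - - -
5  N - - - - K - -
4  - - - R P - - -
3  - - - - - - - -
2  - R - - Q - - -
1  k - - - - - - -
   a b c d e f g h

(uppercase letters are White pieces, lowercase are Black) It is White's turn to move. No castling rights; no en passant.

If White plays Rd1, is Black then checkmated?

yes

After Rd1: black king on a1; in check: yes, from the white rook on d1.
King squares — b1: attacked by Rd1; a2: attacked by Rb2; b2: attacked by Qe2.
Black has no legal moves → checkmate.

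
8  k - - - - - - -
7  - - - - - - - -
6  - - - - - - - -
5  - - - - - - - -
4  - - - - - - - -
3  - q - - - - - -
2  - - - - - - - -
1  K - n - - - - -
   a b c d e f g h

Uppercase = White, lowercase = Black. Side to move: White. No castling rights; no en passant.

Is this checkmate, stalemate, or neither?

stalemate

White to move; white king on a1.
In check: no.
King squares — b1: attacked by Qb3; a2: attacked by Nc1; b2: attacked by Qb3.
Legal moves for White: none.
Not in check and no legal moves → stalemate.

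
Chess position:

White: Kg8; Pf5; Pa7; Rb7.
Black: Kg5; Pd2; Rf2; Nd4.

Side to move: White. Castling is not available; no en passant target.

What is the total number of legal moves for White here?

White to move; king on g8.
In check: no.
Legal moves: Kh8, Kf8, Kh7, Kg7, Kf7, Rb8, Rh7, Rg7+, Rf7, Re7, Rd7, Rc7, Rb6, Rb5, Rb4, Rb3, Rb2, Rb1, a8=Q, a8=R, a8=B, a8=N, f6.
Count: 23.

23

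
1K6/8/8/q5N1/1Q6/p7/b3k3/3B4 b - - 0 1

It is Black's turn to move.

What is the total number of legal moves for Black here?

5

Black to move; king on e2.
In check: yes, from the white bishop on d1.
Legal moves: Ke3, Kd3, Kf2, Kf1, Kxd1.
Count: 5.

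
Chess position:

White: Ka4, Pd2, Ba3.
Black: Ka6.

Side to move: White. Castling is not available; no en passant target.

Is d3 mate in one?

no

After d3: black king on a6; in check: no.
Black is not in check, so this cannot be checkmate.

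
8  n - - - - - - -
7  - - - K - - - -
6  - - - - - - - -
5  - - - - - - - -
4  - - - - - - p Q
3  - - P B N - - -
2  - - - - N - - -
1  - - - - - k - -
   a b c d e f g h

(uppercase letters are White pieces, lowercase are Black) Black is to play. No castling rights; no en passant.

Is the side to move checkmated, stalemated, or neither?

checkmate

Black to move; black king on f1.
In check: yes, from the white knight on e3.
King squares — e1: attacked by Qh4; g1: attacked by Ne2; e2: attacked by Bd3; f2: attacked by Qh4; g2: attacked by Ne3.
Legal moves for Black: none.
In check with no legal moves → checkmate.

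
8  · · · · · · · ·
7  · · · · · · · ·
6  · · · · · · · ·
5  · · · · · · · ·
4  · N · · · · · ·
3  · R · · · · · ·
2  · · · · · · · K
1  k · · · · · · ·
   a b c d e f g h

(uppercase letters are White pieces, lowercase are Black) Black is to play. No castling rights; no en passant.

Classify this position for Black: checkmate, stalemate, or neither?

stalemate

Black to move; black king on a1.
In check: no.
King squares — b1: attacked by Rb3; a2: attacked by Nb4; b2: attacked by Rb3.
Legal moves for Black: none.
Not in check and no legal moves → stalemate.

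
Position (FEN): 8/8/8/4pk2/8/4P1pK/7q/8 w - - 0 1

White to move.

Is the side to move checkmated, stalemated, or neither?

checkmate

White to move; white king on h3.
In check: yes, from the black queen on h2.
King squares — g2: attacked by Qh2; h2: attacked by Pg3; g3: attacked by Qh2; g4: attacked by Kf5; h4: attacked by Qh2.
Legal moves for White: none.
In check with no legal moves → checkmate.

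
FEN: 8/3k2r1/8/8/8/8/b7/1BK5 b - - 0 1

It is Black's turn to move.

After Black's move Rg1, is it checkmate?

no

After Rg1: white king on c1; in check: yes, from the black rook on g1.
White has 3 legal replies: Kd2, Kc2, Kb2.
In check but a legal move exists → not checkmate.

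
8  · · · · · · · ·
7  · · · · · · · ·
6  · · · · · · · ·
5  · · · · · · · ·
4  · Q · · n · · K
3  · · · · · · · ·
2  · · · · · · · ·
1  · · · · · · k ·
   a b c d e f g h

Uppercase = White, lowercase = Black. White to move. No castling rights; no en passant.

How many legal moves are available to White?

White to move; king on h4.
In check: no.
Legal moves: Kh5, Kg4, Kh3, Qf8, Qb8, Qe7, Qb7, Qd6, Qb6+, Qc5+, Qb5, Qa5, Qxe4, Qd4+, Qc4, Qa4, Qc3, Qb3, Qa3, Qd2, Qb2, Qe1+, Qb1+.
Count: 23.

23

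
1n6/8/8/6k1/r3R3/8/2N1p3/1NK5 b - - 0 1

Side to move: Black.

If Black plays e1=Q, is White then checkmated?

After e1=Q: white king on c1; in check: yes, from the black queen on e1.
White has 3 legal replies: Kb2, Rxe1, Nxe1.
In check but a legal move exists → not checkmate.

no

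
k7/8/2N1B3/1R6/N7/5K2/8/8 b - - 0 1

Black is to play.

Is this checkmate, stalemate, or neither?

Black to move; black king on a8.
In check: no.
King squares — a7: attacked by Nc6; b7: attacked by Rb5; b8: attacked by Rb5.
Legal moves for Black: none.
Not in check and no legal moves → stalemate.

stalemate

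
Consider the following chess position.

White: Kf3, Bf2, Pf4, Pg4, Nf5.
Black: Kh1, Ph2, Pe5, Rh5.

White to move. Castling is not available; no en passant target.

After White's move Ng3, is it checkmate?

yes

After Ng3: black king on h1; in check: yes, from the white knight on g3.
King squares — g1: attacked by Bf2; g2: attacked by Kf3; h2: own pawn.
Black has no legal moves → checkmate.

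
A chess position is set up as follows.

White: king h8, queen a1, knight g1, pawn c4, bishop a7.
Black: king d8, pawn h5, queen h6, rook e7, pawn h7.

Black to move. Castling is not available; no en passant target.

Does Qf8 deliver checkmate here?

After Qf8: white king on h8; in check: yes, from the black queen on f8.
King squares — g7: attacked by Re7; h7: attacked by Re7; g8: attacked by Qf8.
White has no legal moves → checkmate.

yes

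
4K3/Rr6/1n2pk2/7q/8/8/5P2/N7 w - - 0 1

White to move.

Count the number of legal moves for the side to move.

2

White to move; king on e8.
In check: yes, from the black queen on h5.
Legal moves: Kf8, Kd8.
Count: 2.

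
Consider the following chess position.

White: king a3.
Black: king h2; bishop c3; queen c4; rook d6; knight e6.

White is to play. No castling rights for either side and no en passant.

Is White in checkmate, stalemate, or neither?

White to move; white king on a3.
In check: no.
King squares — a2: attacked by Qc4; b2: attacked by Bc3; b3: attacked by Qc4; a4: attacked by Qc4; b4: attacked by Bc3.
Legal moves for White: none.
Not in check and no legal moves → stalemate.

stalemate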